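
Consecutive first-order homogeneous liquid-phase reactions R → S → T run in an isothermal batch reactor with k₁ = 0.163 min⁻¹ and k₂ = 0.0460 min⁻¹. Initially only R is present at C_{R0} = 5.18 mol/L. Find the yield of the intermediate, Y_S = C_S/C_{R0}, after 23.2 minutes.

0.447

For first-order series with pure R initially, C_S(t) = k₁C_{R0}/(k₂−k₁)·(e^(−k₁t) − e^(−k₂t)).
e^(−k₁t) = e^(−0.163×23.2) = e^(−3.782) = 0.02279; e^(−k₂t) = e^(−1.067) = 0.3440.
C_S = 0.163×5.18/(0.0460−0.163) × (0.02279−0.3440) = (-7.217)×(-0.3212) = 2.318 mol/L.
Y_S = C_S/C_{R0} = 2.318/5.18 = 0.447.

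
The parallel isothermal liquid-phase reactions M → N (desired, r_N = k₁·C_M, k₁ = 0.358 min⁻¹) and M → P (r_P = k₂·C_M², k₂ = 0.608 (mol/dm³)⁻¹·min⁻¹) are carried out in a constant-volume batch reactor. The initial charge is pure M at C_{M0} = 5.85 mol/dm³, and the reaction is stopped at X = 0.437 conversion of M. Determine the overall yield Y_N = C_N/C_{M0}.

C_M = C_{M0}(1−X) = 3.294 mol/dm³.
Along a PFR/batch, dC_N/dC_M = −r_N/(r_N+r_P) = −k₁/(k₁+k₂·C_M).
Integrating from C_{M0} to C_M: C_N = (0.358/0.608)·ln[(0.358+0.608·5.85)/(0.358+0.608·3.29)] = 0.5888·ln(3.915/2.360) = 0.2979 mol/dm³.
Y_N = C_N/C_{M0} = 0.2979/5.85 = 0.0509.

0.0509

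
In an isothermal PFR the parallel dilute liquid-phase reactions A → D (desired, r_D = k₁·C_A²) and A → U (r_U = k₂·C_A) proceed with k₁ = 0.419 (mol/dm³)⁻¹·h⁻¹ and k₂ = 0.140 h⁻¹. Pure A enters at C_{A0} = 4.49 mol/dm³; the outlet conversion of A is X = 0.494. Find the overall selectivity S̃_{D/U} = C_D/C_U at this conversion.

9.78

C_A = C_{A0}(1−X) = 2.272 mol/dm³.
Along a PFR/batch, dC_U/dC_A = −r_U/(r_D+r_U) = −k₂/(k₂+k₁·C_A).
Integrating from C_{A0} to C_A: C_U = (0.140/0.419)·ln[(0.140+0.419·4.49)/(0.140+0.419·2.27)] = 0.3341·ln(2.021/1.092) = 0.2058 mol/dm³.
Then C_D = (C_{A0}−C_A) − C_U = 2.218 − 0.2058 = 2.012 mol/dm³.
S̃_{D/U} = C_D/C_U = 2.012/0.2058 = 9.78.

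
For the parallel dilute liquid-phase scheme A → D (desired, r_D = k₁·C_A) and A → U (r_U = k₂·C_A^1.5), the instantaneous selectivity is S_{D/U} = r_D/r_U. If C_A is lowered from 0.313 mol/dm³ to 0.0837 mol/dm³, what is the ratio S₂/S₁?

S_{D/U} = (k₁/k₂)·C_A^-0.5, so S₂/S₁ = (C_{A,2}/C_{A,1})^-0.5.
= (0.0837/0.313)^(-0.5) = (0.2674)^(-0.5) = 1.93.
Selectivity toward D rises as C_A falls — low-concentration operation is favoured.

1.93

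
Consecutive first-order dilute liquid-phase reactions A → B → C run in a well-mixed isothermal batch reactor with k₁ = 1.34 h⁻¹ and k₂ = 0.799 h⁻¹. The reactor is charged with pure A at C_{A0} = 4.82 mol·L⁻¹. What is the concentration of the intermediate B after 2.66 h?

For first-order series with pure A initially, C_B(t) = k₁C_{A0}/(k₂−k₁)·(e^(−k₁t) − e^(−k₂t)).
e^(−k₁t) = e^(−1.34×2.66) = e^(−3.564) = 0.02831; e^(−k₂t) = e^(−2.125) = 0.1194.
C_B = 1.34×4.82/(0.799−1.34) × (0.02831−0.1194) = (-11.94)×(-0.09108) = 1.087 mol·L⁻¹.

1.09 mol·L⁻¹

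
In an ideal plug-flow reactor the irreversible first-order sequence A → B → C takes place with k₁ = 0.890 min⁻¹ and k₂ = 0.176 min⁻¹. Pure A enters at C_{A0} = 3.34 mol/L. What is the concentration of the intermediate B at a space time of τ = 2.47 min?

2.23 mol/L

Solving the coupled first-order balances gives C_B(τ) = [k₁/(k₂−k₁)]·C_{A0}·(e^(−k₁τ) − e^(−k₂τ)).
e^(−k₁τ) = e^(−0.890×2.47) = e^(−2.198) = 0.1110; e^(−k₂τ) = e^(−0.4347) = 0.6474.
C_B = 0.890×3.34/(0.176−0.890) × (0.1110−0.6474) = (-4.163)×(-0.5365) = 2.233 mol/L.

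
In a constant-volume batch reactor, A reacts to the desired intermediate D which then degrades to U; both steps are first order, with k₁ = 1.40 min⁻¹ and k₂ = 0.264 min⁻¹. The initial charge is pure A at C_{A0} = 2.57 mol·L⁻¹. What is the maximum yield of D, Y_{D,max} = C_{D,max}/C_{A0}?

0.679

Evaluating C_D at t_opt = ln(k₂/k₁)/(k₂−k₁) gives C_{D,max}/C_{A0} = (k₁/k₂)^[k₂/(k₂−k₁)].
= (1.40/0.264)^(0.264/(0.264−1.40)) = (5.303)^(-0.2324) = 0.6786.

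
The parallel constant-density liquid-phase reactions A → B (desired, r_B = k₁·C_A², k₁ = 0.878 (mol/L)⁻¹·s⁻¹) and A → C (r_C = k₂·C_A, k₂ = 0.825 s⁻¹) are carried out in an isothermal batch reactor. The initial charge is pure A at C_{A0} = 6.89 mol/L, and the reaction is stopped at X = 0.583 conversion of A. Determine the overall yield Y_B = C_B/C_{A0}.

0.485

C_A = C_{A0}(1−X) = 2.873 mol/L.
Along a PFR/batch, dC_C/dC_A = −r_C/(r_B+r_C) = −k₂/(k₂+k₁·C_A).
Integrating from C_{A0} to C_A: C_C = (0.825/0.878)·ln[(0.825+0.878·6.89)/(0.825+0.878·2.87)] = 0.9396·ln(6.874/3.348) = 0.6761 mol/L.
Then C_B = (C_{A0}−C_A) − C_C = 4.017 − 0.6761 = 3.341 mol/L.
Y_B = C_B/C_{A0} = 3.341/6.89 = 0.485.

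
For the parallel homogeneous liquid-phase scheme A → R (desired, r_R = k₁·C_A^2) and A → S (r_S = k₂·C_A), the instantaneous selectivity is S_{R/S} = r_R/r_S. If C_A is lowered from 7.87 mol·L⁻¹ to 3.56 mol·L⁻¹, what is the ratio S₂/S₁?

0.452

S_{R/S} = (k₁/k₂)·C_A, so S₂/S₁ = (C_{A,2}/C_{A,1}).
= 3.56/7.87 = 0.452.
Selectivity toward R falls as C_A falls — high-concentration operation is favoured.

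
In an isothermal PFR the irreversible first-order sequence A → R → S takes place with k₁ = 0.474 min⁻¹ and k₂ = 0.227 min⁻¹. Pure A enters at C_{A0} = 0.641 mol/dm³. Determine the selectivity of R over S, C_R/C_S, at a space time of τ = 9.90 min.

Solving the coupled first-order balances gives C_R(τ) = [k₁/(k₂−k₁)]·C_{A0}·(e^(−k₁τ) − e^(−k₂τ)).
e^(−k₁τ) = e^(−0.474×9.90) = e^(−4.693) = 0.009163; e^(−k₂τ) = e^(−2.247) = 0.1057.
C_R = 0.474×0.641/(0.227−0.474) × (0.009163−0.1057) = (-1.230)×(-0.09652) = 0.1187 mol/dm³.
C_A = C_{A0}e^(−k₁τ) = 0.005873 mol/dm³, so C_S = C_{A0}−C_A−C_R = 0.5164 mol/dm³; C_R/C_S = 0.230.

0.230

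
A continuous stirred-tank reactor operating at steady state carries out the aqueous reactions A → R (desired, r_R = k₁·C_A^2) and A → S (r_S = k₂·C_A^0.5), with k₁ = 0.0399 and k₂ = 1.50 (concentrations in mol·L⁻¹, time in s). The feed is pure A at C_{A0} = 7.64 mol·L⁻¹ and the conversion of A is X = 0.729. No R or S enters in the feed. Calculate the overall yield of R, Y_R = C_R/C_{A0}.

Exit C_A = C_{A0}(1−X) = 7.64×0.271 = 2.070 mol·L⁻¹.
Rates in a CSTR are evaluated at the outlet concentration: r_R = 0.0399×2.070^2 = 0.1710, r_S = 1.50×2.070^0.5 = 2.158.
Fraction of consumed A going to R: r_R/(r_R+r_S) = 0.07343.
C_R = 0.07343·C_{A0}·X = 0.07343×7.64×0.729 = 0.409 mol·L⁻¹; Y_R = C_R/C_{A0} = 0.0535.

0.0535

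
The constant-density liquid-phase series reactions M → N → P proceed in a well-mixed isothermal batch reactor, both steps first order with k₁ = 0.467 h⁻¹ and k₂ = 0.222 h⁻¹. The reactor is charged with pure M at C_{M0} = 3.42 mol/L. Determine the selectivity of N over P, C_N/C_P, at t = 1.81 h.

Solving the coupled first-order balances gives C_N(t) = [k₁/(k₂−k₁)]·C_{M0}·(e^(−k₁t) − e^(−k₂t)).
e^(−k₁t) = e^(−0.467×1.81) = e^(−0.8453) = 0.4294; e^(−k₂t) = e^(−0.4018) = 0.6691.
C_N = 0.467×3.42/(0.222−0.467) × (0.4294−0.6691) = (-6.519)×(-0.2397) = 1.562 mol/L.
C_M = C_{M0}e^(−k₁t) = 1.469 mol/L, so C_P = C_{M0}−C_M−C_N = 0.3890 mol/L; C_N/C_P = 4.02.

4.02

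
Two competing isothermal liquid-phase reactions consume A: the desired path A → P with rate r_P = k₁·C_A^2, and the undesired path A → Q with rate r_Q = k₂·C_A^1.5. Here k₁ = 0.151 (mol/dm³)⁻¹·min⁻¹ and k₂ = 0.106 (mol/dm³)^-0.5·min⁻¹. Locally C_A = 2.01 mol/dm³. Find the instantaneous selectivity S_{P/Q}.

2.02

S_{P/Q} = r_P/r_Q = (k₁·C_A^2)/(k₂·C_A^1.5) = (k₁/k₂)·C_A^0.5.
= (0.151×2.010^2) / (0.106×2.010^1.5) = 0.6101/0.3021 = 2.02.
Since the desired path is higher order in A, keeping C_A high (PFR or concentrated feed) favours P.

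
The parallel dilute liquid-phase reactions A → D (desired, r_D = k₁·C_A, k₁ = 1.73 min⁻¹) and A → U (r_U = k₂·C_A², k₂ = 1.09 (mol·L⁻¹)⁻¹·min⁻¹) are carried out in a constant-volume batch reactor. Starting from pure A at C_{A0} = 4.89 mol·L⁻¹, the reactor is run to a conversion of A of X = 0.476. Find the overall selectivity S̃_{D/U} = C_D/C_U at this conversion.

0.436

C_A = C_{A0}(1−X) = 2.562 mol·L⁻¹.
Along a PFR/batch, dC_D/dC_A = −r_D/(r_D+r_U) = −k₁/(k₁+k₂·C_A).
Integrating from C_{A0} to C_A: C_D = (1.73/1.09)·ln[(1.73+1.09·4.89)/(1.73+1.09·2.56)] = 1.587·ln(7.060/4.523) = 0.7067 mol·L⁻¹.
C_U = (C_{A0}−C_A)−C_D = 1.621 mol·L⁻¹; S̃_{D/U} = 0.7067/1.621 = 0.436.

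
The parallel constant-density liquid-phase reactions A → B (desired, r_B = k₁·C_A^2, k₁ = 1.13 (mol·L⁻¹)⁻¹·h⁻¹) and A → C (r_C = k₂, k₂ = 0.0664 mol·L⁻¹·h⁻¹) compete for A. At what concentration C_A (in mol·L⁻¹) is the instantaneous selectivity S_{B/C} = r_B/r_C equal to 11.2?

S_{B/C} = (k₁/k₂)·C_A^2 ⇒ C_A = (S·k₂/k₁)^(0.5).
= (11.2×0.0664/1.13)^(0.5) = (0.6581)^(0.5) = 0.811 mol·L⁻¹.

0.811 mol·L⁻¹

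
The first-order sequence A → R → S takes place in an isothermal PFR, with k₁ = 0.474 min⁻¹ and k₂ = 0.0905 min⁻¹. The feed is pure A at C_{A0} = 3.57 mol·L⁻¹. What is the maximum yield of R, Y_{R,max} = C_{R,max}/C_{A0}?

For a first-order series the maximum intermediate yield is C_{R,max}/C_{A0} = (k₁/k₂)^[k₂/(k₂−k₁)].
= (0.474/0.0905)^(0.0905/(0.0905−0.474)) = (5.238)^(-0.2360) = 0.6765.

0.677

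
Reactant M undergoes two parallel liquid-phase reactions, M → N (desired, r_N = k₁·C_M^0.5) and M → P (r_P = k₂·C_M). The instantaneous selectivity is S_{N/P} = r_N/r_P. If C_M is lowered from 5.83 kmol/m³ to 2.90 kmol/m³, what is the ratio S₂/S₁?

1.42

S_{N/P} = (k₁/k₂)·C_M^-0.5, so S₂/S₁ = (C_{M,2}/C_{M,1})^-0.5.
= (2.90/5.83)^(-0.5) = (0.4974)^(-0.5) = 1.42.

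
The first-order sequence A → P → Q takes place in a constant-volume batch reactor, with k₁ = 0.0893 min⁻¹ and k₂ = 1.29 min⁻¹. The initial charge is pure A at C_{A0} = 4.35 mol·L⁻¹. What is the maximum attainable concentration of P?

0.247 mol·L⁻¹

At the optimum, C_{P,max}/C_{A0} = (k₁/k₂)^[k₂/(k₂−k₁)].
= (0.0893/1.29)^(1.29/(1.29−0.0893)) = (0.06922)^(1.074) = 0.05676.
C_{P,max} = 0.05676×4.35 = 0.247 mol·L⁻¹.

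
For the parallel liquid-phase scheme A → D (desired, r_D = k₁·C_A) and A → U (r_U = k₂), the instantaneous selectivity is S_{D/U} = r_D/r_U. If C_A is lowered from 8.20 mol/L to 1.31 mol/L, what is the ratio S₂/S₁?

S_{D/U} = (k₁/k₂)·C_A, so S₂/S₁ = (C_{A,2}/C_{A,1}).
= 1.31/8.20 = 0.160.

0.160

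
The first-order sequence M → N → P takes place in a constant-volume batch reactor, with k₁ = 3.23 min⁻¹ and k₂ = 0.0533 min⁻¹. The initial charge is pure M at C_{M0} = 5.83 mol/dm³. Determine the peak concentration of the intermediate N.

5.44 mol/dm³

At the optimum, C_{N,max}/C_{M0} = (k₁/k₂)^[k₂/(k₂−k₁)].
= (3.23/0.0533)^(0.0533/(0.0533−3.23)) = (60.60)^(-0.01678) = 0.9335.
C_{N,max} = 0.9335×5.83 = 5.44 mol/dm³.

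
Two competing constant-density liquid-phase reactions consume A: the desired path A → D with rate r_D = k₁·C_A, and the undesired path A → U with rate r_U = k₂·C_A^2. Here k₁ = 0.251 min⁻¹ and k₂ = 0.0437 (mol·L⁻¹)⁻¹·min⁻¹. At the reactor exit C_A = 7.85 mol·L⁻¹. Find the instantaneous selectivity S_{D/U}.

S_{D/U} = r_D/r_U = (k₁·C_A)/(k₂·C_A^2) = (k₁/k₂)·C_A⁻¹.
= (0.251×7.850) / (0.0437×7.850^2) = 1.970/2.693 = 0.732.
The undesired path is higher order in A, so low C_A (CSTR or dilute feed) favours D.

0.732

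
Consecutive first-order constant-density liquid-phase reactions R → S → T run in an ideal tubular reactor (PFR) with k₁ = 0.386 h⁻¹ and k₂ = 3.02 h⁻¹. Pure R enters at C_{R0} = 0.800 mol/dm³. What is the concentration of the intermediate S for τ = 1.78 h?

The intermediate concentration in a first-order A→B→C sequence is C_S = k₁C_{R0}(e^(−k₁τ) − e^(−k₂τ))/(k₂−k₁).
e^(−k₁τ) = e^(−0.386×1.78) = e^(−0.6871) = 0.5030; e^(−k₂τ) = e^(−5.376) = 0.004628.
C_S = 0.386×0.800/(3.02−0.386) × (0.5030−0.004628) = 0.1172×0.4984 = 0.05843 mol/dm³.

0.0584 mol/dm³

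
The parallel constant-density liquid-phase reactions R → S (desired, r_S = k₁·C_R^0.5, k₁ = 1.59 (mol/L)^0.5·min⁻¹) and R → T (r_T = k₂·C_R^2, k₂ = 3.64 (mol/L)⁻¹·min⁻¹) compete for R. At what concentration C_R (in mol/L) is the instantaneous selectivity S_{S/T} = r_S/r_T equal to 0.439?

S_{S/T} = (k₁/k₂)·C_R^-1.5 ⇒ C_R = (S·k₂/k₁)^(1/(-1.5)).
= (0.439×3.64/1.59)^(-0.6667) = (1.005)^(-0.6667) = 0.997 mol/L.

0.997 mol/L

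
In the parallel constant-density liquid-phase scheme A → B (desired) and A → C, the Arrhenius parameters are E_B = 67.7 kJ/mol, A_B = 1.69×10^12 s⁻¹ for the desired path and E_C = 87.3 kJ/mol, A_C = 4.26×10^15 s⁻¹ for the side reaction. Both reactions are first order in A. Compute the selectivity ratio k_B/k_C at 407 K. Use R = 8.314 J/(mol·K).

With equal orders, S_{B/C} = k_B/k_C = (A_B/A_C)·exp[(E_C−E_B)/(RT)].
(E_C−E_B)/(RT) = (87.3−67.7)×10³/(8.314×407) = 19600/3384 = 5.792.
k_B/k_C = (1.69×10^12/4.26×10^15)·exp(5.792) = 3.967×10^-4 × 327.8 = 0.130.
Since E_B < E_C, lowering the temperature improves selectivity toward B.

0.130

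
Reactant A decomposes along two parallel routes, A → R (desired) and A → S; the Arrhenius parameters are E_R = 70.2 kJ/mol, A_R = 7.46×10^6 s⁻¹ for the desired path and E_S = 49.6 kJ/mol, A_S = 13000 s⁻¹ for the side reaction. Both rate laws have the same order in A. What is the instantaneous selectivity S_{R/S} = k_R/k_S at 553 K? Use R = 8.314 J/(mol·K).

6.50

Since both paths have the same order in A, the concentration cancels and S_{R/S} = k_R/k_S = (A_R/A_S)·exp[(E_S−E_R)/(RT)].
(E_S−E_R)/(RT) = (49.6−70.2)×10³/(8.314×553) = -20600/4598 = -4.481.
k_R/k_S = (7.46×10^6/13000)·exp(-4.481) = 573.8 × 0.01133 = 6.50.
Since E_R > E_S, raising the temperature improves selectivity toward R.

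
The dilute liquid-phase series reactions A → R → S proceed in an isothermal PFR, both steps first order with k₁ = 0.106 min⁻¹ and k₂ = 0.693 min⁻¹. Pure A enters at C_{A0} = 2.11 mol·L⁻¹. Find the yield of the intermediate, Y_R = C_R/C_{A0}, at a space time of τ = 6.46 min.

Solving the coupled first-order balances gives C_R(τ) = [k₁/(k₂−k₁)]·C_{A0}·(e^(−k₁τ) − e^(−k₂τ)).
e^(−k₁τ) = e^(−0.106×6.46) = e^(−0.6848) = 0.5042; e^(−k₂τ) = e^(−4.477) = 0.01137.
C_R = 0.106×2.11/(0.693−0.106) × (0.5042−0.01137) = 0.3810×0.4928 = 0.1878 mol·L⁻¹.
Y_R = C_R/C_{A0} = 0.1878/2.11 = 0.0890.

0.0890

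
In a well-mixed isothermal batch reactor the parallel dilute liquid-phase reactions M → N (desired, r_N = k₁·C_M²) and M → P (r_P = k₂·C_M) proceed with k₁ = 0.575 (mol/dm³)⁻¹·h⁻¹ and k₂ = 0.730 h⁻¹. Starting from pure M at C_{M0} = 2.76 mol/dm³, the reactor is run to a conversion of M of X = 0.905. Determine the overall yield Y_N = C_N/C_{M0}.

0.460

C_M = C_{M0}(1−X) = 0.2622 mol/dm³.
Along a PFR/batch, dC_P/dC_M = −r_P/(r_N+r_P) = −k₂/(k₂+k₁·C_M).
Integrating from C_{M0} to C_M: C_P = (0.730/0.575)·ln[(0.730+0.575·2.76)/(0.730+0.575·0.262)] = 1.270·ln(2.317/0.8808) = 1.228 mol/dm³.
Then C_N = (C_{M0}−C_M) − C_P = 2.498 − 1.228 = 1.270 mol/dm³.
Y_N = C_N/C_{M0} = 1.270/2.76 = 0.460.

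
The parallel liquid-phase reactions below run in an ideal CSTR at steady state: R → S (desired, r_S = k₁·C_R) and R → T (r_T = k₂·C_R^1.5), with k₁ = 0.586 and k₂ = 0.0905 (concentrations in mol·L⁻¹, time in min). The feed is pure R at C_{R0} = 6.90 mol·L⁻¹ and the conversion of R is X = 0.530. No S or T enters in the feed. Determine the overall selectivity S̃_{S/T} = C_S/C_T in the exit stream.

3.60

Exit C_R = C_{R0}(1−X) = 6.90×0.470 = 3.243 mol·L⁻¹.
In a CSTR the entire volume is at exit conditions, so r_S = 0.586×3.243 = 1.900 and r_T = 0.0905×3.243^1.5 = 0.5285.
Overall selectivity = C_S/C_T = r_Sτ/(r_Tτ) = r_S/r_T = 3.60.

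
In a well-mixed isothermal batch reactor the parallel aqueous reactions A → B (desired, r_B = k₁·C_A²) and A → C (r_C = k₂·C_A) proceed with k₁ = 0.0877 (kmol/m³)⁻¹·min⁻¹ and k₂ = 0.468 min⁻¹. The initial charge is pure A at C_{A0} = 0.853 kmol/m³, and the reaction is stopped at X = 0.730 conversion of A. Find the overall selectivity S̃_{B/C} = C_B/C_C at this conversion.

C_A = C_{A0}(1−X) = 0.2303 kmol/m³.
Along a PFR/batch, dC_C/dC_A = −r_C/(r_B+r_C) = −k₂/(k₂+k₁·C_A).
Integrating from C_{A0} to C_A: C_C = (0.468/0.0877)·ln[(0.468+0.0877·0.853)/(0.468+0.0877·0.230)] = 5.336·ln(0.5428/0.4882) = 0.5658 kmol/m³.
Then C_B = (C_{A0}−C_A) − C_C = 0.6227 − 0.5658 = 0.05685 kmol/m³.
S̃_{B/C} = C_B/C_C = 0.05685/0.5658 = 0.100.

0.100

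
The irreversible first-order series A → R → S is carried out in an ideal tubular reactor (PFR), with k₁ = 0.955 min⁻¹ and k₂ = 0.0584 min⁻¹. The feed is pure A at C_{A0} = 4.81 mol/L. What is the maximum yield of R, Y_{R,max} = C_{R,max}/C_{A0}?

0.834

For a first-order series the maximum intermediate yield is C_{R,max}/C_{A0} = (k₁/k₂)^[k₂/(k₂−k₁)].
= (0.955/0.0584)^(0.0584/(0.0584−0.955)) = (16.35)^(-0.06513) = 0.8336.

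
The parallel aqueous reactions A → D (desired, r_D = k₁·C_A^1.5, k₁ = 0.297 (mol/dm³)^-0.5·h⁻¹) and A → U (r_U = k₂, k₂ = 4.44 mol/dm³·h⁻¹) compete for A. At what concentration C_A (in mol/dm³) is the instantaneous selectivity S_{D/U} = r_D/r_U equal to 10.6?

S_{D/U} = (k₁/k₂)·C_A^1.5 ⇒ C_A = (S·k₂/k₁)^(1/1.5).
= (10.6×4.44/0.297)^(0.6667) = (158.5)^(0.6667) = 29.3 mol/dm³.

29.3 mol/dm³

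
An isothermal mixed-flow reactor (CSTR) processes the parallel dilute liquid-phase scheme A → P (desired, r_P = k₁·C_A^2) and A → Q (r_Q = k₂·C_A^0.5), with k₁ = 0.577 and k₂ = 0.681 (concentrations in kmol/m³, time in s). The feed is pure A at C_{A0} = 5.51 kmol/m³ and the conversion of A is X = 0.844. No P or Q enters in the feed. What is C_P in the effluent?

1.87 kmol/m³

Exit C_A = C_{A0}(1−X) = 5.51×0.156 = 0.8596 kmol/m³.
In a CSTR the entire volume is at exit conditions, so r_P = 0.577×0.8596^2 = 0.4263 and r_Q = 0.681×0.8596^0.5 = 0.6314.
Fraction of consumed A going to P: r_P/(r_P+r_Q) = 0.4031.
C_P = 0.4031·C_{A0}·X = 0.4031×5.51×0.844 = 1.87 kmol/m³.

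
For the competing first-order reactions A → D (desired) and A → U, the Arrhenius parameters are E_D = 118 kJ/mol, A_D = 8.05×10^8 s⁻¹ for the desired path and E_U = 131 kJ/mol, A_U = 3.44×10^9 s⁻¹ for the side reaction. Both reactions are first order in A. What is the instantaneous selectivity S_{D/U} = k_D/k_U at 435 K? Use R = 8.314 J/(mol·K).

8.52

Since both paths have the same order in A, the concentration cancels and S_{D/U} = k_D/k_U = (A_D/A_U)·exp[(E_U−E_D)/(RT)].
(E_U−E_D)/(RT) = (131−118)×10³/(8.314×435) = 13000/3617 = 3.595.
k_D/k_U = (8.05×10^8/3.44×10^9)·exp(3.595) = 0.2340 × 36.40 = 8.52.
Since E_D < E_U, lowering the temperature improves selectivity toward D.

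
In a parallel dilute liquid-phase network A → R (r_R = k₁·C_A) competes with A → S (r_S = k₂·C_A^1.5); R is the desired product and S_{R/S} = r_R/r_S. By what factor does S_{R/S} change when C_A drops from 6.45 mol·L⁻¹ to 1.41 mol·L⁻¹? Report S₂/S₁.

S_{R/S} = (k₁/k₂)·C_A^-0.5, so S₂/S₁ = (C_{A,2}/C_{A,1})^-0.5.
= (1.41/6.45)^(-0.5) = (0.2186)^(-0.5) = 2.14.

2.14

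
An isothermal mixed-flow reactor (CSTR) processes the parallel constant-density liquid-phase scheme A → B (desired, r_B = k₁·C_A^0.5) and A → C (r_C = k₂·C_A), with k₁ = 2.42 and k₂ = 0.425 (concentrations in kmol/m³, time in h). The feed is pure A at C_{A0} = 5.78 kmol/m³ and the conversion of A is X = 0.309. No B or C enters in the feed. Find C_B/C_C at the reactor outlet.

Exit C_A = C_{A0}(1−X) = 5.78×0.691 = 3.994 kmol/m³.
Rates in a CSTR are evaluated at the outlet concentration: r_B = 2.42×3.994^0.5 = 4.836, r_C = 0.425×3.994 = 1.697.
Overall selectivity = C_B/C_C = r_Bτ/(r_Cτ) = r_B/r_C = 2.85.

2.85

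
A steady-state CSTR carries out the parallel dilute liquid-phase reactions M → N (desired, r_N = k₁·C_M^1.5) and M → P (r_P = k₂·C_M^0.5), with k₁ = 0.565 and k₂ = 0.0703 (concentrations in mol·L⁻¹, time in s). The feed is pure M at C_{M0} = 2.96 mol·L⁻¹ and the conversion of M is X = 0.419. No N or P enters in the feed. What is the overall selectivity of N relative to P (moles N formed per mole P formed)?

13.8

Exit C_M = C_{M0}(1−X) = 2.96×0.581 = 1.720 mol·L⁻¹.
Rates in a CSTR are evaluated at the outlet concentration: r_N = 0.565×1.720^1.5 = 1.274, r_P = 0.0703×1.720^0.5 = 0.09219.
Overall selectivity = C_N/C_P = r_Nτ/(r_Pτ) = r_N/r_P = 13.8.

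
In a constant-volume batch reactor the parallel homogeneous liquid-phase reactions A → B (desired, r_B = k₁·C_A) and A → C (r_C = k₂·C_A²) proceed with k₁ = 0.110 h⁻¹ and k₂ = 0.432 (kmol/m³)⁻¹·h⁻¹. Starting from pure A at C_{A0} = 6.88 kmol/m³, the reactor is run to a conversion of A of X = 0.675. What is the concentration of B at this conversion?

0.268 kmol/m³

C_A = C_{A0}(1−X) = 2.236 kmol/m³.
Along a PFR/batch, dC_B/dC_A = −r_B/(r_B+r_C) = −k₁/(k₁+k₂·C_A).
Integrating from C_{A0} to C_A: C_B = (0.110/0.432)·ln[(0.110+0.432·6.88)/(0.110+0.432·2.24)] = 0.2546·ln(3.082/1.076) = 0.2680 kmol/m³.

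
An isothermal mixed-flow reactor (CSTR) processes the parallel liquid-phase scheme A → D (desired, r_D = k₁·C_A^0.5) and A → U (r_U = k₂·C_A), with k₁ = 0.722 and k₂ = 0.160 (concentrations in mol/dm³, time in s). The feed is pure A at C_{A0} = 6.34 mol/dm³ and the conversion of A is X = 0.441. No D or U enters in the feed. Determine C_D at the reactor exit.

Exit C_A = C_{A0}(1−X) = 6.34×0.559 = 3.544 mol/dm³.
A CSTR operates uniformly at the exit composition, giving r_D = 1.359 and r_U = 0.5670 (each k·C_A^n at C_A = 3.544).
Fraction of consumed A going to D: r_D/(r_D+r_U) = 0.7056.
C_D = 0.7056·C_{A0}·X = 0.7056×6.34×0.441 = 1.97 mol/dm³.

1.97 mol/dm³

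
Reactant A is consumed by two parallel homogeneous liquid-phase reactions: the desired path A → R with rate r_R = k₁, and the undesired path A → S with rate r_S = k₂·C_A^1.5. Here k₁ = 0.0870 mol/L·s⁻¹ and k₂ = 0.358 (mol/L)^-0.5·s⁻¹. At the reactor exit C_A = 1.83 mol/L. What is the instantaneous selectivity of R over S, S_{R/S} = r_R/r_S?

0.0982

S_{R/S} = r_R/r_S = (k₁)/(k₂·C_A^1.5) = (k₁/k₂)·C_A^-1.5.
= (0.0870) / (0.358×1.830^1.5) = 0.08700/0.8863 = 0.0982.
The undesired path is higher order in A, so low C_A (CSTR or dilute feed) favours R.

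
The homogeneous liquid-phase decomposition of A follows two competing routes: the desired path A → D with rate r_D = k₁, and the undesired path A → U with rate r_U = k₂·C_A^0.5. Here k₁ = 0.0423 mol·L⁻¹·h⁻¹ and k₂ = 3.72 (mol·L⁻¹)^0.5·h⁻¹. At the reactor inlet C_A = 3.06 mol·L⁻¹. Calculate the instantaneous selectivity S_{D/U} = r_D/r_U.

S_{D/U} = r_D/r_U = (k₁)/(k₂·C_A^0.5) = (k₁/k₂)·C_A^-0.5.
= (0.0423) / (3.72×3.060^0.5) = 0.04230/6.507 = 0.00650.

0.00650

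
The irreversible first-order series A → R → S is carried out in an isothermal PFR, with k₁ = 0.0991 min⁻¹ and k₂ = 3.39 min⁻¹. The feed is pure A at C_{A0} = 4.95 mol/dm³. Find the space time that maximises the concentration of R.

The intermediate peaks when r₁ = r₂, i.e. k₁e^(−k₁τ) = k₂e^(−k₂τ), giving τ_opt = ln(k₂/k₁)/(k₂−k₁).
= ln(3.39/0.0991)/(3.39−0.0991) = ln(34.21)/3.291 = 3.532/3.291 = 1.07 min.

1.07 min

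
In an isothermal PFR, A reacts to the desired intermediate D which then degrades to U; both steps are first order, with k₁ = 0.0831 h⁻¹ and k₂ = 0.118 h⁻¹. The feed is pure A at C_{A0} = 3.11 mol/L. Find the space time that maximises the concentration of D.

10.0 h

For first-order series the maximum of C_D occurs at τ_opt = ln(k₂/k₁)/(k₂−k₁).
= ln(0.118/0.0831)/(0.118−0.0831) = ln(1.420)/0.03490 = 0.3506/0.03490 = 10.0 h.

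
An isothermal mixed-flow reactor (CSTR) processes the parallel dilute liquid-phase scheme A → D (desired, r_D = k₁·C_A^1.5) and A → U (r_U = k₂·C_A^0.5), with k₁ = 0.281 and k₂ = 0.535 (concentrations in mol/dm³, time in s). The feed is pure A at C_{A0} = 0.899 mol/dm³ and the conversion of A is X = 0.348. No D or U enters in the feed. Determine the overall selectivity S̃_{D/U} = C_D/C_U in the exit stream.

Exit C_A = C_{A0}(1−X) = 0.899×0.652 = 0.5861 mol/dm³.
Rates in a CSTR are evaluated at the outlet concentration: r_D = 0.281×0.5861^1.5 = 0.1261, r_U = 0.535×0.5861^0.5 = 0.4096.
Overall selectivity = C_D/C_U = r_Dτ/(r_Uτ) = r_D/r_U = 0.308.

0.308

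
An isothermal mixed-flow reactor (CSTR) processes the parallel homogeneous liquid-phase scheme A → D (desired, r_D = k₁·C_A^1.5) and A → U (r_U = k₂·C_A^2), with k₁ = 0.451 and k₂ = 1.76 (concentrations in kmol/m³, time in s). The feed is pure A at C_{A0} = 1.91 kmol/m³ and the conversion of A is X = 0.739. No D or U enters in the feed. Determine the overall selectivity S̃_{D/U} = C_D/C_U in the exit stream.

Exit C_A = C_{A0}(1−X) = 1.91×0.261 = 0.4985 kmol/m³.
A CSTR operates uniformly at the exit composition, giving r_D = 0.1587 and r_U = 0.4374 (each k·C_A^n at C_A = 0.4985).
Overall selectivity = C_D/C_U = r_Dτ/(r_Uτ) = r_D/r_U = 0.363.

0.363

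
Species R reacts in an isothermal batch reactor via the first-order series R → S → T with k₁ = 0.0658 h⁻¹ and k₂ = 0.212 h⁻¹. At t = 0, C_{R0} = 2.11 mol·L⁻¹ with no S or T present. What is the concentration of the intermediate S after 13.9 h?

Solving the coupled first-order balances gives C_S(t) = [k₁/(k₂−k₁)]·C_{R0}·(e^(−k₁t) − e^(−k₂t)).
e^(−k₁t) = e^(−0.0658×13.9) = e^(−0.9146) = 0.4007; e^(−k₂t) = e^(−2.947) = 0.05251.
C_S = 0.0658×2.11/(0.212−0.0658) × (0.4007−0.05251) = 0.9496×0.3482 = 0.3306 mol·L⁻¹.

0.331 mol·L⁻¹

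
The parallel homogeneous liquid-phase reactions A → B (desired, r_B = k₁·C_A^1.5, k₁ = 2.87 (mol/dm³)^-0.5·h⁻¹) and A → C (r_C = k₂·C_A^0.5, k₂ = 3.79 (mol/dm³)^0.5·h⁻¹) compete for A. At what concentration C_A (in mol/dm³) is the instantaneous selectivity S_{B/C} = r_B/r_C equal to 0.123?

S_{B/C} = (k₁/k₂)·C_A ⇒ C_A = S·k₂/k₁.
= 0.123×3.79/2.87 = 0.162 mol/dm³.

0.162 mol/dm³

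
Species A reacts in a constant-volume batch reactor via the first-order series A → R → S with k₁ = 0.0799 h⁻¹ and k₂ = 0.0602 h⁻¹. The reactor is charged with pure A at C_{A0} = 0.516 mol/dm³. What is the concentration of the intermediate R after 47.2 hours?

The intermediate concentration in a first-order A→B→C sequence is C_R = k₁C_{A0}(e^(−k₁t) − e^(−k₂t))/(k₂−k₁).
e^(−k₁t) = e^(−0.0799×47.2) = e^(−3.771) = 0.02302; e^(−k₂t) = e^(−2.841) = 0.05834.
C_R = 0.0799×0.516/(0.0602−0.0799) × (0.02302−0.05834) = (-2.093)×(-0.03532) = 0.07392 mol/dm³.

0.0739 mol/dm³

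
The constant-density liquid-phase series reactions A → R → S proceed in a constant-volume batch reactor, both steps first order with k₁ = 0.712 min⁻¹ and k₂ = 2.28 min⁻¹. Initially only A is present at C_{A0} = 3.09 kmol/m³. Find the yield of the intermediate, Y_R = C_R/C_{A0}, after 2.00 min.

0.105

Solving the coupled first-order balances gives C_R(t) = [k₁/(k₂−k₁)]·C_{A0}·(e^(−k₁t) − e^(−k₂t)).
e^(−k₁t) = e^(−0.712×2.00) = e^(−1.424) = 0.2407; e^(−k₂t) = e^(−4.560) = 0.01046.
C_R = 0.712×3.09/(2.28−0.712) × (0.2407−0.01046) = 1.403×0.2303 = 0.3231 kmol/m³.
Y_R = C_R/C_{A0} = 0.3231/3.09 = 0.105.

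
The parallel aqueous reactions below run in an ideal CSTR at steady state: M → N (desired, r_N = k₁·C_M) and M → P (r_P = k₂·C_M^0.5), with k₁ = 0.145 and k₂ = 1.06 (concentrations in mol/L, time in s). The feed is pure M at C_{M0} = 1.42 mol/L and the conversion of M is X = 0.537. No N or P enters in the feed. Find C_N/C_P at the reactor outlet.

0.111

Exit C_M = C_{M0}(1−X) = 1.42×0.463 = 0.6575 mol/L.
In a CSTR the entire volume is at exit conditions, so r_N = 0.145×0.6575 = 0.09533 and r_P = 1.06×0.6575^0.5 = 0.8595.
Overall selectivity = C_N/C_P = r_Nτ/(r_Pτ) = r_N/r_P = 0.111.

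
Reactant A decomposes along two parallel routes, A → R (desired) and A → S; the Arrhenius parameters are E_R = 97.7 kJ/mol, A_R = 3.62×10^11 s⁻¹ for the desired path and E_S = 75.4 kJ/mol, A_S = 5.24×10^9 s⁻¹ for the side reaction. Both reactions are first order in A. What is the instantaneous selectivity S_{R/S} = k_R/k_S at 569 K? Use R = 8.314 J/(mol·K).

With equal orders, S_{R/S} = k_R/k_S = (A_R/A_S)·exp[(E_S−E_R)/(RT)].
(E_S−E_R)/(RT) = (75.4−97.7)×10³/(8.314×569) = -22300/4731 = -4.714.
k_R/k_S = (3.62×10^11/5.24×10^9)·exp(-4.714) = 69.08 × 0.008970 = 0.620.
Since E_R > E_S, raising the temperature improves selectivity toward R.

0.620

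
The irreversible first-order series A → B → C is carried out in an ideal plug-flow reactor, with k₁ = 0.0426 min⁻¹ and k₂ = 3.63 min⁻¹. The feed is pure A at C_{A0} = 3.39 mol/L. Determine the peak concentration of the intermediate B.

0.0377 mol/L

At the optimum, C_{B,max}/C_{A0} = (k₁/k₂)^[k₂/(k₂−k₁)].
= (0.0426/3.63)^(3.63/(3.63−0.0426)) = (0.01174)^(1.012) = 0.01113.
C_{B,max} = 0.01113×3.39 = 0.0377 mol/L.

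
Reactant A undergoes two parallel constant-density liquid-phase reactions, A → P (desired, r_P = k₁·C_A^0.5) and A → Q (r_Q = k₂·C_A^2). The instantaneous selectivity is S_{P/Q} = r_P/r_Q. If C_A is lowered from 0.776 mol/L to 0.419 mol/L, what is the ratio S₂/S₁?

S_{P/Q} = (k₁/k₂)·C_A^-1.5, so S₂/S₁ = (C_{A,2}/C_{A,1})^-1.5.
= (0.419/0.776)^(-1.5) = (0.5399)^(-1.5) = 2.52.

2.52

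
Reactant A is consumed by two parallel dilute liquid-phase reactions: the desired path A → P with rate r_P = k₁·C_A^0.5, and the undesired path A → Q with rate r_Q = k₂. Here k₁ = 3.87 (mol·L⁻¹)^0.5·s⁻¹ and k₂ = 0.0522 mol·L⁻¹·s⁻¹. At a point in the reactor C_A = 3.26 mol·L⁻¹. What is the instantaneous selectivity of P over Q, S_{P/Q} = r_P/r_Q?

134

S_{P/Q} = r_P/r_Q = (k₁·C_A^0.5)/(k₂) = (k₁/k₂)·C_A^0.5.
= (3.87×3.260^0.5) / (0.0522) = 6.987/0.05220 = 134.
Since the desired path is higher order in A, keeping C_A high (PFR or concentrated feed) favours P.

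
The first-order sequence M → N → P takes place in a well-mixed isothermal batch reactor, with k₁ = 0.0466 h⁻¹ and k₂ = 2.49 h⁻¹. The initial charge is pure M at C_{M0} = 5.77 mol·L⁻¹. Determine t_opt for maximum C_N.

1.63 h

Setting dC_N/dt = 0 gives t_opt = ln(k₂/k₁)/(k₂−k₁).
= ln(2.49/0.0466)/(2.49−0.0466) = ln(53.43)/2.443 = 3.978/2.443 = 1.63 h.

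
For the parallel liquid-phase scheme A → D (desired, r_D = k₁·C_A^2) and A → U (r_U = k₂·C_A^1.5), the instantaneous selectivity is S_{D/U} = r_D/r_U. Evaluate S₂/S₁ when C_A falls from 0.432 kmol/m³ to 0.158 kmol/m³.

S_{D/U} = (k₁/k₂)·C_A^0.5, so S₂/S₁ = (C_{A,2}/C_{A,1})^0.5.
= (0.158/0.432)^0.5 = (0.3657)^0.5 = 0.605.
Selectivity toward D falls as C_A falls — high-concentration operation is favoured.

0.605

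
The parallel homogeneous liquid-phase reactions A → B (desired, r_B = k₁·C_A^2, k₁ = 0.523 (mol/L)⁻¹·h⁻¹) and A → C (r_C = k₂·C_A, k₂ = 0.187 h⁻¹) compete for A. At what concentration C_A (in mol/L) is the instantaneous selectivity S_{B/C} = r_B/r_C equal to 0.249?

0.0890 mol/L

S_{B/C} = (k₁/k₂)·C_A ⇒ C_A = S·k₂/k₁.
= 0.249×0.187/0.523 = 0.0890 mol/L.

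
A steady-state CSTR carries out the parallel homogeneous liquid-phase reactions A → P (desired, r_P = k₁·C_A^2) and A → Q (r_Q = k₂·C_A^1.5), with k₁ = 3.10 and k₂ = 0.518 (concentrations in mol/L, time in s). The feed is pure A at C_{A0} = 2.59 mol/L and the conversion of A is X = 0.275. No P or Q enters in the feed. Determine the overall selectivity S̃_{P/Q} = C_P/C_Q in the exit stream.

Exit C_A = C_{A0}(1−X) = 2.59×0.725 = 1.878 mol/L.
A CSTR operates uniformly at the exit composition, giving r_P = 10.93 and r_Q = 1.333 (each k·C_A^n at C_A = 1.878).
Overall selectivity = C_P/C_Q = r_Pτ/(r_Qτ) = r_P/r_Q = 8.20.

8.20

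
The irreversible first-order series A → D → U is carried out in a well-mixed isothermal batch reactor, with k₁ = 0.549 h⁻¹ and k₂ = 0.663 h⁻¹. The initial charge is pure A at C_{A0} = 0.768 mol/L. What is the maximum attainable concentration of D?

At the optimum, C_{D,max}/C_{A0} = (k₁/k₂)^[k₂/(k₂−k₁)].
= (0.549/0.663)^(0.663/(0.663−0.549)) = (0.8281)^(5.816) = 0.3338.
C_{D,max} = 0.3338×0.768 = 0.256 mol/L.

0.256 mol/L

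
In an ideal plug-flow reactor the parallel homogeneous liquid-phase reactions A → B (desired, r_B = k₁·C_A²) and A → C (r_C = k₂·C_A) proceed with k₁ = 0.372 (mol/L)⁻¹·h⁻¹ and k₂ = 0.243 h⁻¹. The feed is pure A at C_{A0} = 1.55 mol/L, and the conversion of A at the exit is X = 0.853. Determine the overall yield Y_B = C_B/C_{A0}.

C_A = C_{A0}(1−X) = 0.2279 mol/L.
Along a PFR/batch, dC_C/dC_A = −r_C/(r_B+r_C) = −k₂/(k₂+k₁·C_A).
Integrating from C_{A0} to C_A: C_C = (0.243/0.372)·ln[(0.243+0.372·1.55)/(0.243+0.372·0.228)] = 0.6532·ln(0.8196/0.3278) = 0.5987 mol/L.
Then C_B = (C_{A0}−C_A) − C_C = 1.322 − 0.5987 = 0.7234 mol/L.
Y_B = C_B/C_{A0} = 0.7234/1.55 = 0.467.

0.467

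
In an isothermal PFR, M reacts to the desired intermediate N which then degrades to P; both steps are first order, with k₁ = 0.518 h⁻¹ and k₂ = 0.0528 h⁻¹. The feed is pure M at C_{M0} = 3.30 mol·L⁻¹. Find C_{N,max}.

2.55 mol·L⁻¹

At the optimum, C_{N,max}/C_{M0} = (k₁/k₂)^[k₂/(k₂−k₁)].
= (0.518/0.0528)^(0.0528/(0.0528−0.518)) = (9.811)^(-0.1135) = 0.7717.
C_{N,max} = 0.7717×3.30 = 2.55 mol·L⁻¹.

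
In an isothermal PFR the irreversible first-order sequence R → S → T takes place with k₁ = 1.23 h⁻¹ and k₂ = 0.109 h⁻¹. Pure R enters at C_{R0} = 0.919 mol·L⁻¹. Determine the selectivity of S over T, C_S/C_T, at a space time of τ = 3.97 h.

2.43

The intermediate concentration in a first-order A→B→C sequence is C_S = k₁C_{R0}(e^(−k₁τ) − e^(−k₂τ))/(k₂−k₁).
e^(−k₁τ) = e^(−1.23×3.97) = e^(−4.883) = 0.007573; e^(−k₂τ) = e^(−0.4327) = 0.6487.
C_S = 1.23×0.919/(0.109−1.23) × (0.007573−0.6487) = (-1.008)×(-0.6412) = 0.6465 mol·L⁻¹.
C_R = C_{R0}e^(−k₁τ) = 0.006960 mol·L⁻¹, so C_T = C_{R0}−C_R−C_S = 0.2655 mol·L⁻¹; C_S/C_T = 2.43.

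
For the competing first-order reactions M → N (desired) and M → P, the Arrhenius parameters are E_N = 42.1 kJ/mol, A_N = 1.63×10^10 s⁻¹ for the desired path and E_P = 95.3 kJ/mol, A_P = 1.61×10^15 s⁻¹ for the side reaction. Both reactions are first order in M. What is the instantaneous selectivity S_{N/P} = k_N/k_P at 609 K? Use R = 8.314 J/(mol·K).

0.370

With equal orders, S_{N/P} = k_N/k_P = (A_N/A_P)·exp[(E_P−E_N)/(RT)].
(E_P−E_N)/(RT) = (95.3−42.1)×10³/(8.314×609) = 53200/5063 = 10.51.
k_N/k_P = (1.63×10^10/1.61×10^15)·exp(10.51) = 1.012×10^-5 × 36576 = 0.370.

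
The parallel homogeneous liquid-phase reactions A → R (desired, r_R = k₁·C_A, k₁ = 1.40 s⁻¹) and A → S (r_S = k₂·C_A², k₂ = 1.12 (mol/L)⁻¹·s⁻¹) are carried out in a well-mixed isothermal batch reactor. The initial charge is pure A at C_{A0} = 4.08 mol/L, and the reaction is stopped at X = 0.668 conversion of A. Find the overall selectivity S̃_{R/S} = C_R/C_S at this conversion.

C_A = C_{A0}(1−X) = 1.355 mol/L.
Along a PFR/batch, dC_R/dC_A = −r_R/(r_R+r_S) = −k₁/(k₁+k₂·C_A).
Integrating from C_{A0} to C_A: C_R = (1.40/1.12)·ln[(1.40+1.12·4.08)/(1.40+1.12·1.35)] = 1.250·ln(5.970/2.917) = 0.8951 mol/L.
C_S = (C_{A0}−C_A)−C_R = 1.830 mol/L; S̃_{R/S} = 0.8951/1.830 = 0.489.

0.489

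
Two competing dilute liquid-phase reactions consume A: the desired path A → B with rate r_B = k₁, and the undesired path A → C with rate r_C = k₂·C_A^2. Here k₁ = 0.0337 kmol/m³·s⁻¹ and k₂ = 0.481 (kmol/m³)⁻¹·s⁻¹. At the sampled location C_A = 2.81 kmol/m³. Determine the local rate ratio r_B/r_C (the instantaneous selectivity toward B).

0.00887

S_{B/C} = r_B/r_C = (k₁)/(k₂·C_A^2) = (k₁/k₂)·C_A^-2.
= (0.0337) / (0.481×2.810^2) = 0.03370/3.798 = 0.00887.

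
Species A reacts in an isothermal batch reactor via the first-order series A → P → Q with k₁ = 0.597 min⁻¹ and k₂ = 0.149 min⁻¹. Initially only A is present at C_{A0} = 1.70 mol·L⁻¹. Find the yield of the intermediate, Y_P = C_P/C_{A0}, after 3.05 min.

0.630

For first-order series with pure A initially, C_P(t) = k₁C_{A0}/(k₂−k₁)·(e^(−k₁t) − e^(−k₂t)).
e^(−k₁t) = e^(−0.597×3.05) = e^(−1.821) = 0.1619; e^(−k₂t) = e^(−0.4544) = 0.6348.
C_P = 0.597×1.70/(0.149−0.597) × (0.1619−0.6348) = (-2.265)×(-0.4729) = 1.071 mol·L⁻¹.
Y_P = C_P/C_{A0} = 1.071/1.70 = 0.630.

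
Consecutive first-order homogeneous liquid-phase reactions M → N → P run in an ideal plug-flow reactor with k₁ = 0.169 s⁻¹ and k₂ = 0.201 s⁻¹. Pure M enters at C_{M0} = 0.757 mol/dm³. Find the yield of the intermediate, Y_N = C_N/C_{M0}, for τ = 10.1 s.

0.265

Solving the coupled first-order balances gives C_N(τ) = [k₁/(k₂−k₁)]·C_{M0}·(e^(−k₁τ) − e^(−k₂τ)).
e^(−k₁τ) = e^(−0.169×10.1) = e^(−1.707) = 0.1814; e^(−k₂τ) = e^(−2.030) = 0.1313.
C_N = 0.169×0.757/(0.201−0.169) × (0.1814−0.1313) = 3.998×0.05010 = 0.2003 mol/dm³.
Y_N = C_N/C_{M0} = 0.2003/0.757 = 0.265.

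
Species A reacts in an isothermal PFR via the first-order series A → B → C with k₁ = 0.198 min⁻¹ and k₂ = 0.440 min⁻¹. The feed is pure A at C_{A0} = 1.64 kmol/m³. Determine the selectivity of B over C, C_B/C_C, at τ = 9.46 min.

0.154

For first-order series with pure A initially, C_B(τ) = k₁C_{A0}/(k₂−k₁)·(e^(−k₁τ) − e^(−k₂τ)).
e^(−k₁τ) = e^(−0.198×9.46) = e^(−1.873) = 0.1536; e^(−k₂τ) = e^(−4.162) = 0.01557.
C_B = 0.198×1.64/(0.440−0.198) × (0.1536−0.01557) = 1.342×0.1381 = 0.1853 kmol/m³.
C_A = C_{A0}e^(−k₁τ) = 0.2520 kmol/m³, so C_C = C_{A0}−C_A−C_B = 1.203 kmol/m³; C_B/C_C = 0.154.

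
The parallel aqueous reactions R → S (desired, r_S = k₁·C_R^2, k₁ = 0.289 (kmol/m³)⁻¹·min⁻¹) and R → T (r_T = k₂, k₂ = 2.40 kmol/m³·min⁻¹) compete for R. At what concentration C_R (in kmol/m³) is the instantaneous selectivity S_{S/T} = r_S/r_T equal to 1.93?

4.00 kmol/m³

S_{S/T} = (k₁/k₂)·C_R^2 ⇒ C_R = (S·k₂/k₁)^(0.5).
= (1.93×2.40/0.289)^(0.5) = (16.03)^(0.5) = 4.00 kmol/m³.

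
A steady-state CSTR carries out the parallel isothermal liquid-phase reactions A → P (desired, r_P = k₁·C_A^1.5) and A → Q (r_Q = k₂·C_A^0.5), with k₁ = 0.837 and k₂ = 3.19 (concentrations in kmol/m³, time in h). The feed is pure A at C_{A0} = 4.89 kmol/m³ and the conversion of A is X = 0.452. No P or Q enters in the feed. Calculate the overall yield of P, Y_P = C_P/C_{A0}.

0.187

Exit C_A = C_{A0}(1−X) = 4.89×0.548 = 2.680 kmol/m³.
In a CSTR the entire volume is at exit conditions, so r_P = 0.837×2.680^1.5 = 3.672 and r_Q = 3.19×2.680^0.5 = 5.222.
Fraction of consumed A going to P: r_P/(r_P+r_Q) = 0.4128.
C_P = 0.4128·C_{A0}·X = 0.4128×4.89×0.452 = 0.912 kmol/m³; Y_P = C_P/C_{A0} = 0.187.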